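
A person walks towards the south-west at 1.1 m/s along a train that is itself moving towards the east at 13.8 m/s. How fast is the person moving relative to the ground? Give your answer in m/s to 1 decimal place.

Taking east as x and north as y: train velocity = (13.800, 0.000) m/s; person velocity relative to train = (-0.778, -0.778) m/s.
Velocity relative to ground = (13.800, 0.000) + (-0.778, -0.778) = (13.022, -0.778) m/s.
Speed = |(13.022, -0.778)| = 13.045 m/s.

13.0 m/s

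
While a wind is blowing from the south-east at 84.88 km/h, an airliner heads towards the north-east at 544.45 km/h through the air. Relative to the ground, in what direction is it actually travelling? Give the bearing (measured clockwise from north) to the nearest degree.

Taking east as x and north as y: velocity relative to the air = (384.984, 384.984) km/h; the air relative to ground = (-60.019, 60.019) km/h.
Velocity relative to ground = (384.984, 384.984) + (-60.019, 60.019) = (324.965, 445.004) km/h.
Bearing = atan2(324.97, 445.00) = 36.14° clockwise from north.

036°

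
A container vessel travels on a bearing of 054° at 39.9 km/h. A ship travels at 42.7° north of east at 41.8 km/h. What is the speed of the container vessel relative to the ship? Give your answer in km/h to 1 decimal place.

5.1 km/h

Taking east as x and north as y: container vessel velocity = (32.280, 23.453) km/h; ship velocity = (30.719, 28.347) km/h.
Velocity of container vessel relative to ship = (32.280, 23.453) − (30.719, 28.347) = (1.560, -4.894) km/h.
Magnitude = |(1.560, -4.894)| = 5.137 km/h.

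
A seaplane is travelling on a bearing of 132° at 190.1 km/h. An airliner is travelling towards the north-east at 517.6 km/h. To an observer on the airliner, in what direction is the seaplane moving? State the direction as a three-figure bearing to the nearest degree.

204°

Taking east as x and north as y: seaplane velocity = (141.272, -127.202) km/h; airliner velocity = (365.998, 365.998) km/h.
Velocity of seaplane relative to airliner = (141.272, -127.202) − (365.998, 365.998) = (-224.727, -493.200) km/h.
Bearing = atan2(-224.73, -493.20) = 204.50° clockwise from north.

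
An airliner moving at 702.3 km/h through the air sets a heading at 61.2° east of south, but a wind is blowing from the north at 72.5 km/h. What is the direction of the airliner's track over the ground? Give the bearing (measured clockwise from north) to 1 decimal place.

123.7°

Taking east as x and north as y: velocity relative to the air = (615.430, -338.336) km/h; the air relative to ground = (0.000, -72.500) km/h.
Velocity relative to ground = (615.430, -338.336) + (0.000, -72.500) = (615.430, -410.836) km/h.
Bearing = atan2(615.43, -410.84) = 123.73° clockwise from north.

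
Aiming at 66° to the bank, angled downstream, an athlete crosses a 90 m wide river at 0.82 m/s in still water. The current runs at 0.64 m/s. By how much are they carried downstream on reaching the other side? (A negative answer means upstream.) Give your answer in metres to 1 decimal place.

Perpendicular speed = 0.749 m/s; crossing time = 90 / 0.749 = 120.143 s.
Net downstream speed = 0.974 m/s.
Drift = 0.974 × 120.143 = 116.962 m (downstream).

117.0 m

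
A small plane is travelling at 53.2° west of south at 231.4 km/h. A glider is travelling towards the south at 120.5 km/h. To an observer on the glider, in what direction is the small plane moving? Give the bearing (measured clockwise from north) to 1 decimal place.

Taking east as x and north as y: small plane velocity = (-185.289, -138.614) km/h; glider velocity = (0.000, -120.500) km/h.
Velocity of small plane relative to glider = (-185.289, -138.614) − (0.000, -120.500) = (-185.289, -18.114) km/h.
Bearing = atan2(-185.29, -18.11) = 264.42° clockwise from north.

264.4°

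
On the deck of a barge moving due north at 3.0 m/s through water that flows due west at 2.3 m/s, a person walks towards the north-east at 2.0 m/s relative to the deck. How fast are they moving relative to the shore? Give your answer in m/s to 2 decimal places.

In east/north components (m/s): person relative to barge = (1.414, 1.414); barge relative to water = (0.000, 3.000); water relative to ground = (-2.300, 0.000).
Sum = (-0.886, 4.414) m/s.
Speed = |(-0.886, 4.414)| = 4.502 m/s.

4.50 m/s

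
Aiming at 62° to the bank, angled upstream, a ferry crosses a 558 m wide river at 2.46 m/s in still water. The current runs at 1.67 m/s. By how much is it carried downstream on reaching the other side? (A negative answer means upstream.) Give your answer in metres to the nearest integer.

Perpendicular speed = 2.172 m/s; crossing time = 558 / 2.172 = 256.900 s.
Net downstream speed = 0.515 m/s.
Drift = 0.515 × 256.900 = 132.329 m (downstream).

132 m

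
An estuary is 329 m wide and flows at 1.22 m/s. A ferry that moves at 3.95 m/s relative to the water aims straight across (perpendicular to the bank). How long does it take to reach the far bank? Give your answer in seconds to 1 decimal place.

83.3 s

The component of the ferry's velocity perpendicular to the bank is 3.95 m/s.
The current is parallel to the bank, so it does not affect the crossing time.
Time = 329 / 3.950 = 83.291 s.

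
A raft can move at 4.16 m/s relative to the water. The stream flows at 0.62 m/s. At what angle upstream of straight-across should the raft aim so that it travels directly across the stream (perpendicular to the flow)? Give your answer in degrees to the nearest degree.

9°

To cancel the current, the upstream component of the raft's velocity must equal the flow: 4.16 sin θ = 0.62.
sin θ = 0.62 / 4.16 = 0.1490.
θ = arcsin(0.1490) = 8.571°.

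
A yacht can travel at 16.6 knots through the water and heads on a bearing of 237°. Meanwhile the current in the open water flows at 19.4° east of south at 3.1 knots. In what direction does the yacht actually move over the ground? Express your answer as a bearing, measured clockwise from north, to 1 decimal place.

227.1°

Taking east as x and north as y: velocity relative to the water = (-13.922, -9.041) knots; the water relative to ground = (1.030, -2.924) knots.
Velocity relative to ground = (-13.922, -9.041) + (1.030, -2.924) = (-12.892, -11.965) knots.
Bearing = atan2(-12.89, -11.96) = 227.14° clockwise from north.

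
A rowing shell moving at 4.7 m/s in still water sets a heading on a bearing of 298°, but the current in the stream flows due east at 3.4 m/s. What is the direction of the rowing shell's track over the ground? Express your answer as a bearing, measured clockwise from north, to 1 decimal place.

341.2°

Taking east as x and north as y: velocity relative to the water = (-4.150, 2.207) m/s; the water relative to ground = (3.400, 0.000) m/s.
Velocity relative to ground = (-4.150, 2.207) + (3.400, 0.000) = (-0.750, 2.207) m/s.
Bearing = atan2(-0.75, 2.21) = 341.23° clockwise from north.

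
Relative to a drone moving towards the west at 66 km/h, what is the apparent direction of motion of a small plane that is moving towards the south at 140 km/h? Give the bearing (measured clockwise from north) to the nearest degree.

Taking east as x and north as y: small plane velocity = (0.000, -140.000) km/h; drone velocity = (-66.000, 0.000) km/h.
Velocity of small plane relative to drone = (0.000, -140.000) − (-66.000, 0.000) = (66.000, -140.000) km/h.
Bearing = atan2(66.00, -140.00) = 154.76° clockwise from north.

155°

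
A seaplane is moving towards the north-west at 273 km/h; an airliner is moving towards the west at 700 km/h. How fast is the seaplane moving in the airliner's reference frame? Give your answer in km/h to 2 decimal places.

542.47 km/h

Taking east as x and north as y: seaplane velocity = (-193.040, 193.040) km/h; airliner velocity = (-700.000, 0.000) km/h.
Velocity of seaplane relative to airliner = (-193.040, 193.040) − (-700.000, 0.000) = (506.960, 193.040) km/h.
Magnitude = |(506.960, 193.040)| = 542.469 km/h.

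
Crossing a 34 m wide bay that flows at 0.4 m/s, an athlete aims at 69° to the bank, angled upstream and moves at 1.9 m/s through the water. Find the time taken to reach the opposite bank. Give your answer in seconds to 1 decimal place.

19.2 s

The component of the athlete's velocity perpendicular to the bank is 1.9 × sin 69° = 1.774 m/s.
The flow acts along the bank and has no component across it.
Time = 34 / 1.774 = 19.168 s.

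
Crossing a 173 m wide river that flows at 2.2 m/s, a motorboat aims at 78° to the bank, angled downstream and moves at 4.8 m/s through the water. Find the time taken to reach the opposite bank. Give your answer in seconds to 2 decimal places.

The component of the motorboat's velocity perpendicular to the bank is 4.8 × sin 78° = 4.695 m/s.
Only the cross-stream component determines the crossing time; the current contributes nothing perpendicular to the bank.
Time = 173 / 4.695 = 36.847 s.

36.85 s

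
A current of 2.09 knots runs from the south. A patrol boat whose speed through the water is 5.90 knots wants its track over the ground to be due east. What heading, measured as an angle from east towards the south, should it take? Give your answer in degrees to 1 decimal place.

The current pushes perpendicular to the desired track; the heading must have a component into the current equal to 2.09 knots: 5.90 sin θ = 2.09.
sin θ = 0.3542, so θ = 20.747°.

20.7°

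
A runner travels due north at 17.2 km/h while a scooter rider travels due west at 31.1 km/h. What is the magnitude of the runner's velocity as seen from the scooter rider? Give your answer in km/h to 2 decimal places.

Taking east as x and north as y: runner velocity = (0.000, 17.200) km/h; scooter rider velocity = (-31.100, 0.000) km/h.
Velocity of runner relative to scooter rider = (0.000, 17.200) − (-31.100, 0.000) = (31.100, 17.200) km/h.
Magnitude = |(31.100, 17.200)| = 35.539 km/h.

35.54 km/h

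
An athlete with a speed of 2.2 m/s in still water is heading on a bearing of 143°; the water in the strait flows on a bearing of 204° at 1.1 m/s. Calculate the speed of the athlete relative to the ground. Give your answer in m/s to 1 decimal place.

2.9 m/s

Taking east as x and north as y: velocity relative to the water = (1.324, -1.757) m/s; the water relative to ground = (-0.447, -1.005) m/s.
Velocity relative to ground = (1.324, -1.757) + (-0.447, -1.005) = (0.877, -2.762) m/s.
Speed = |(0.877, -2.762)| = 2.898 m/s.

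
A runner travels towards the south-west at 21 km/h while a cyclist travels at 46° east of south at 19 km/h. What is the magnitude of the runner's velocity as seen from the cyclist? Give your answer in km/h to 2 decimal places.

Taking east as x and north as y: runner velocity = (-14.849, -14.849) km/h; cyclist velocity = (13.667, -13.199) km/h.
Velocity of runner relative to cyclist = (-14.849, -14.849) − (13.667, -13.199) = (-28.517, -1.651) km/h.
Magnitude = |(-28.517, -1.651)| = 28.564 km/h.

28.56 km/h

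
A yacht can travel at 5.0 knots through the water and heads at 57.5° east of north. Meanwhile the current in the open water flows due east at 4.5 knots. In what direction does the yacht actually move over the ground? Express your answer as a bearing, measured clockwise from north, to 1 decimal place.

072.9°

Taking east as x and north as y: velocity relative to the water = (4.217, 2.686) knots; the water relative to ground = (4.500, 0.000) knots.
Velocity relative to ground = (4.217, 2.686) + (4.500, 0.000) = (8.717, 2.686) knots.
Bearing = atan2(8.72, 2.69) = 72.87° clockwise from north.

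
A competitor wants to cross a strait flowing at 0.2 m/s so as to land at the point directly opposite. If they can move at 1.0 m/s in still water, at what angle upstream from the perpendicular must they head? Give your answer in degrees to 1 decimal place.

11.5°

To cancel the current, the upstream component of the competitor's velocity must equal the flow: 1.0 sin θ = 0.2.
sin θ = 0.2 / 1.0 = 0.2000.
θ = arcsin(0.2000) = 11.537°.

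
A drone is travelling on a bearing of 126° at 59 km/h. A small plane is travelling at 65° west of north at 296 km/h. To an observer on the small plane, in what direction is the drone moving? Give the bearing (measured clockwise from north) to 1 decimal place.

116.8°

Taking east as x and north as y: drone velocity = (47.732, -34.679) km/h; small plane velocity = (-268.267, 125.095) km/h.
Velocity of drone relative to small plane = (47.732, -34.679) − (-268.267, 125.095) = (315.999, -159.774) km/h.
Bearing = atan2(316.00, -159.77) = 116.82° clockwise from north.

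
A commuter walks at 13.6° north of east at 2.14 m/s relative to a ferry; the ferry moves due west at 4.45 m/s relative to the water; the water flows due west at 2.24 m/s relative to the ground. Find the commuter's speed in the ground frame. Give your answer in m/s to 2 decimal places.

In east/north components (m/s): commuter relative to ferry = (2.080, 0.503); ferry relative to water = (-4.450, 0.000); water relative to ground = (-2.240, 0.000).
Sum = (-4.610, 0.503) m/s.
Speed = |(-4.610, 0.503)| = 4.637 m/s.

4.64 m/s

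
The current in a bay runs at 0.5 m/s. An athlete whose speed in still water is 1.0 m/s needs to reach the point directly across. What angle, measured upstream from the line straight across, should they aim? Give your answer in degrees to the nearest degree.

To cancel the current, the upstream component of the athlete's velocity must equal the flow: 1.0 sin θ = 0.5.
sin θ = 0.5 / 1.0 = 0.5000.
θ = arcsin(0.5000) = 30.000°.

30°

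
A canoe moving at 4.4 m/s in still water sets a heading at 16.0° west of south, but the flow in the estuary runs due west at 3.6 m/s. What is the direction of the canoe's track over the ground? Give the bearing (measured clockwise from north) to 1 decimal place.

228.7°

Taking east as x and north as y: velocity relative to the water = (-1.213, -4.230) m/s; the water relative to ground = (-3.600, 0.000) m/s.
Velocity relative to ground = (-1.213, -4.230) + (-3.600, 0.000) = (-4.813, -4.230) m/s.
Bearing = atan2(-4.81, -4.23) = 228.69° clockwise from north.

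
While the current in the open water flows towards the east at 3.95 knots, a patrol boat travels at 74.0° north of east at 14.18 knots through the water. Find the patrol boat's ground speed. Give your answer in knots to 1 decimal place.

Taking east as x and north as y: velocity relative to the water = (3.909, 13.631) knots; the water relative to ground = (3.950, 0.000) knots.
Velocity relative to ground = (3.909, 13.631) + (3.950, 0.000) = (7.859, 13.631) knots.
Speed = |(7.859, 13.631)| = 15.734 knots.

15.7 knots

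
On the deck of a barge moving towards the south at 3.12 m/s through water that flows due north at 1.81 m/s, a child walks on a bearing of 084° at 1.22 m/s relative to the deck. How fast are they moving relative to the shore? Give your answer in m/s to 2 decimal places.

1.69 m/s

In east/north components (m/s): child relative to barge = (1.213, 0.128); barge relative to water = (0.000, -3.120); water relative to ground = (0.000, 1.810).
Sum = (1.213, -1.182) m/s.
Speed = |(1.213, -1.182)| = 1.694 m/s.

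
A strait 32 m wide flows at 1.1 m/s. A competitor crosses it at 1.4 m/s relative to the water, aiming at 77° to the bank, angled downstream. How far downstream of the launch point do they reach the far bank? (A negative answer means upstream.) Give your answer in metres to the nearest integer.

Perpendicular speed = 1.364 m/s; crossing time = 32 / 1.364 = 23.458 s.
Net downstream speed = 1.415 m/s.
Drift = 1.415 × 23.458 = 33.192 m (downstream).

33 m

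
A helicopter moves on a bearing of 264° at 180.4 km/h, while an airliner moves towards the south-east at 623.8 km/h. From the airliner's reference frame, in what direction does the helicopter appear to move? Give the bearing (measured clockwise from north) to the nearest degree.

Taking east as x and north as y: helicopter velocity = (-179.412, -18.857) km/h; airliner velocity = (441.093, -441.093) km/h.
Velocity of helicopter relative to airliner = (-179.412, -18.857) − (441.093, -441.093) = (-620.505, 422.236) km/h.
Bearing = atan2(-620.50, 422.24) = 304.23° clockwise from north.

304°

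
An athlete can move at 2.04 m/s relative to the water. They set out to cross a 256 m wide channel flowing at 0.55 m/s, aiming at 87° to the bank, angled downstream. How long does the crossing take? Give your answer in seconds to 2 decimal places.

125.66 s

The component of the athlete's velocity perpendicular to the bank is 2.04 × sin 87° = 2.037 m/s.
The flow acts along the bank and has no component across it.
Time = 256 / 2.037 = 125.662 s.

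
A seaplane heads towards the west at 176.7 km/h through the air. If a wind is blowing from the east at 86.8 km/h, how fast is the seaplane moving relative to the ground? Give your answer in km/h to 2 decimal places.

Taking east as x and north as y: velocity relative to the air = (-176.700, 0.000) km/h; the air relative to ground = (-86.800, 0.000) km/h.
Velocity relative to ground = (-176.700, 0.000) + (-86.800, 0.000) = (-263.500, 0.000) km/h.
Speed = |(-263.500, 0.000)| = 263.500 km/h.

263.50 km/h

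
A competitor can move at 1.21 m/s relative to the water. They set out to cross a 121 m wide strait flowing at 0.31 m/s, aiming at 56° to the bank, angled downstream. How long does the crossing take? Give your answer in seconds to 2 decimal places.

120.62 s

The component of the competitor's velocity perpendicular to the bank is 1.21 × sin 56° = 1.003 m/s.
The current is parallel to the bank, so it does not affect the crossing time.
Time = 121 / 1.003 = 120.622 s.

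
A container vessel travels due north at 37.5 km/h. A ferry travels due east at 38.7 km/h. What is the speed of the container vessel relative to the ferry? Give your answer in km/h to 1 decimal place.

Taking east as x and north as y: container vessel velocity = (0.000, 37.500) km/h; ferry velocity = (38.700, 0.000) km/h.
Velocity of container vessel relative to ferry = (0.000, 37.500) − (38.700, 0.000) = (-38.700, 37.500) km/h.
Magnitude = |(-38.700, 37.500)| = 53.888 km/h.

53.9 km/h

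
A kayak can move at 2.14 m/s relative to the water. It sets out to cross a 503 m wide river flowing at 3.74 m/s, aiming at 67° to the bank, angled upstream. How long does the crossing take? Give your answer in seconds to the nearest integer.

The component of the kayak's velocity perpendicular to the bank is 2.14 × sin 67° = 1.970 m/s.
The current is parallel to the bank, so it does not affect the crossing time.
Time = 503 / 1.970 = 255.345 s.

255 s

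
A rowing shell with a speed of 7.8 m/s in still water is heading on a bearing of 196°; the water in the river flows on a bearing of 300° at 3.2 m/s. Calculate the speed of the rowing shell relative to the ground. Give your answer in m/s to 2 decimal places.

Taking east as x and north as y: velocity relative to the water = (-2.150, -7.498) m/s; the water relative to ground = (-2.771, 1.600) m/s.
Velocity relative to ground = (-2.150, -7.498) + (-2.771, 1.600) = (-4.921, -5.898) m/s.
Speed = |(-4.921, -5.898)| = 7.681 m/s.

7.68 m/s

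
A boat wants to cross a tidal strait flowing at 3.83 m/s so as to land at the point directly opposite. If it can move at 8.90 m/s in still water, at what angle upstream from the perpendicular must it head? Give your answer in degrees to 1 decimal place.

To cancel the current, the upstream component of the boat's velocity must equal the flow: 8.90 sin θ = 3.83.
sin θ = 3.83 / 8.90 = 0.4303.
θ = arcsin(0.4303) = 25.489°.

25.5°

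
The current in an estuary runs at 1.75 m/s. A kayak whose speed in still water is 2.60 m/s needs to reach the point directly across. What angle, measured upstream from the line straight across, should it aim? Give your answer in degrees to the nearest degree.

To cancel the current, the upstream component of the kayak's velocity must equal the flow: 2.60 sin θ = 1.75.
sin θ = 1.75 / 2.60 = 0.6731.
θ = arcsin(0.6731) = 42.305°.

42°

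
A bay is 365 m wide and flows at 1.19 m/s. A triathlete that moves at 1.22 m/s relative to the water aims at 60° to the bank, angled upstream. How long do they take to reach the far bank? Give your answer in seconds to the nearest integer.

345 s

The component of the triathlete's velocity perpendicular to the bank is 1.22 × sin 60° = 1.057 m/s.
The current is parallel to the bank, so it does not affect the crossing time.
Time = 365 / 1.057 = 345.464 s.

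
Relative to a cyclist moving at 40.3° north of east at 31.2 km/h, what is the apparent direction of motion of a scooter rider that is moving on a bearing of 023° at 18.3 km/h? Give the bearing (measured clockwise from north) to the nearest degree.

Taking east as x and north as y: scooter rider velocity = (7.150, 16.845) km/h; cyclist velocity = (23.795, 20.180) km/h.
Velocity of scooter rider relative to cyclist = (7.150, 16.845) − (23.795, 20.180) = (-16.645, -3.335) km/h.
Bearing = atan2(-16.64, -3.33) = 258.67° clockwise from north.

259°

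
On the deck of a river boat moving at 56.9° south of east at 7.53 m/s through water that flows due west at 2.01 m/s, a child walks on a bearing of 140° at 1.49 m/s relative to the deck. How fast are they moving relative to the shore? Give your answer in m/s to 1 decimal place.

In east/north components (m/s): child relative to river boat = (0.958, -1.141); river boat relative to water = (4.112, -6.308); water relative to ground = (-2.010, 0.000).
Sum = (3.060, -7.449) m/s.
Speed = |(3.060, -7.449)| = 8.053 m/s.

8.1 m/s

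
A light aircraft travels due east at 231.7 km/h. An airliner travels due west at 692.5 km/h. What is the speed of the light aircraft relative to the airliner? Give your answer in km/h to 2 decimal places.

Taking east as x and north as y: light aircraft velocity = (231.700, 0.000) km/h; airliner velocity = (-692.500, 0.000) km/h.
Velocity of light aircraft relative to airliner = (231.700, 0.000) − (-692.500, 0.000) = (924.200, 0.000) km/h.
Magnitude = |(924.200, 0.000)| = 924.200 km/h.

924.20 km/h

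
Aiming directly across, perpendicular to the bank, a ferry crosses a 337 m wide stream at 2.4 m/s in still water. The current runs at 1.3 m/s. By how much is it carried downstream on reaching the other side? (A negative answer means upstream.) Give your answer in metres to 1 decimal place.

182.5 m

Perpendicular speed = 2.400 m/s; crossing time = 337 / 2.400 = 140.417 s.
Net downstream speed = 1.300 m/s.
Drift = 1.300 × 140.417 = 182.542 m (downstream).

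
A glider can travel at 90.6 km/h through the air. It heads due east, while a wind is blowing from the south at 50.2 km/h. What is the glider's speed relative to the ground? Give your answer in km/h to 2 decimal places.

103.58 km/h

Taking east as x and north as y: velocity relative to the air = (90.600, 0.000) km/h; the air relative to ground = (0.000, 50.200) km/h.
Velocity relative to ground = (90.600, 0.000) + (0.000, 50.200) = (90.600, 50.200) km/h.
Speed = |(90.600, 50.200)| = 103.578 km/h.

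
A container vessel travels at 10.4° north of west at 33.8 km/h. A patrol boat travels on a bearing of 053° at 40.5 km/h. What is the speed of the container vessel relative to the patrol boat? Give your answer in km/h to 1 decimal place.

Taking east as x and north as y: container vessel velocity = (-33.245, 6.102) km/h; patrol boat velocity = (32.345, 24.374) km/h.
Velocity of container vessel relative to patrol boat = (-33.245, 6.102) − (32.345, 24.374) = (-65.589, -18.272) km/h.
Magnitude = |(-65.589, -18.272)| = 68.087 km/h.

68.1 km/h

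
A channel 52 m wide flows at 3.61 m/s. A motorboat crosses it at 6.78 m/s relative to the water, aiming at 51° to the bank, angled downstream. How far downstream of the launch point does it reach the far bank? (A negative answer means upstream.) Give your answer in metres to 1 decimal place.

Perpendicular speed = 5.269 m/s; crossing time = 52 / 5.269 = 9.869 s.
Net downstream speed = 7.877 m/s.
Drift = 7.877 × 9.869 = 77.736 m (downstream).

77.7 m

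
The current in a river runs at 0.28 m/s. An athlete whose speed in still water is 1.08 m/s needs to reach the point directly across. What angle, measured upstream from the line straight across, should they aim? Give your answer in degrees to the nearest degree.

15°

To cancel the current, the upstream component of the athlete's velocity must equal the flow: 1.08 sin θ = 0.28.
sin θ = 0.28 / 1.08 = 0.2593.
θ = arcsin(0.2593) = 15.026°.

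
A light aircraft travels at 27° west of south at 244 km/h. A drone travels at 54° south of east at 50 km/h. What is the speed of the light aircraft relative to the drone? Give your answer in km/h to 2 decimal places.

225.74 km/h

Taking east as x and north as y: light aircraft velocity = (-110.774, -217.406) km/h; drone velocity = (29.389, -40.451) km/h.
Velocity of light aircraft relative to drone = (-110.774, -217.406) − (29.389, -40.451) = (-140.163, -176.955) km/h.
Magnitude = |(-140.163, -176.955)| = 225.740 km/h.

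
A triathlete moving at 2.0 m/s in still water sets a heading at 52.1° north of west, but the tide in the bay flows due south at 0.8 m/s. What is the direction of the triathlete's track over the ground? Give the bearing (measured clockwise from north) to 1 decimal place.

302.3°

Taking east as x and north as y: velocity relative to the water = (-1.229, 1.578) m/s; the water relative to ground = (0.000, -0.800) m/s.
Velocity relative to ground = (-1.229, 1.578) + (0.000, -0.800) = (-1.229, 0.778) m/s.
Bearing = atan2(-1.23, 0.78) = 302.35° clockwise from north.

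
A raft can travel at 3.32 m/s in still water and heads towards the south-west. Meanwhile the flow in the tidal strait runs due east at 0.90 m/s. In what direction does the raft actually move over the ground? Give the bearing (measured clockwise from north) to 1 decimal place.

Taking east as x and north as y: velocity relative to the water = (-2.348, -2.348) m/s; the water relative to ground = (0.900, 0.000) m/s.
Velocity relative to ground = (-2.348, -2.348) + (0.900, 0.000) = (-1.448, -2.348) m/s.
Bearing = atan2(-1.45, -2.35) = 211.66° clockwise from north.

211.7°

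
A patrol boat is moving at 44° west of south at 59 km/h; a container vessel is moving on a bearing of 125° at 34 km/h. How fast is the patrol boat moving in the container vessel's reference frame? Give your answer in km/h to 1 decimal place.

72.6 km/h

Taking east as x and north as y: patrol boat velocity = (-40.985, -42.441) km/h; container vessel velocity = (27.851, -19.502) km/h.
Velocity of patrol boat relative to container vessel = (-40.985, -42.441) − (27.851, -19.502) = (-68.836, -22.939) km/h.
Magnitude = |(-68.836, -22.939)| = 72.558 km/h.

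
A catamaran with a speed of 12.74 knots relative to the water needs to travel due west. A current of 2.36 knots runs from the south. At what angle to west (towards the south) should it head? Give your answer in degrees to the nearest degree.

11°

The current pushes perpendicular to the desired track; the heading must have a component into the current equal to 2.36 knots: 12.74 sin θ = 2.36.
sin θ = 0.1852, so θ = 10.675°.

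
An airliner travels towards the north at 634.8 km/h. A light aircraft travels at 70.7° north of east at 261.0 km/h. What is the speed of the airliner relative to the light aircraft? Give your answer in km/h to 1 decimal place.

Taking east as x and north as y: airliner velocity = (0.000, 634.800) km/h; light aircraft velocity = (86.264, 246.332) km/h.
Velocity of airliner relative to light aircraft = (0.000, 634.800) − (86.264, 246.332) = (-86.264, 388.468) km/h.
Magnitude = |(-86.264, 388.468)| = 397.931 km/h.

397.9 km/h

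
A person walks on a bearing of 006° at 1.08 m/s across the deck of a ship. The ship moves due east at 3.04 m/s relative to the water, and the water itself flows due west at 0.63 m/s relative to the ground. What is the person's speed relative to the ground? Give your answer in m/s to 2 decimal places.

2.74 m/s

In east/north components (m/s): person relative to ship = (0.113, 1.074); ship relative to water = (3.040, 0.000); water relative to ground = (-0.630, 0.000).
Sum = (2.523, 1.074) m/s.
Speed = |(2.523, 1.074)| = 2.742 m/s.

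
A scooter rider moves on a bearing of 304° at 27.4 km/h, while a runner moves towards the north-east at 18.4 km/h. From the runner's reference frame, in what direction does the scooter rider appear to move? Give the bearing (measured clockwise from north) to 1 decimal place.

Taking east as x and north as y: scooter rider velocity = (-22.716, 15.322) km/h; runner velocity = (13.011, 13.011) km/h.
Velocity of scooter rider relative to runner = (-22.716, 15.322) − (13.011, 13.011) = (-35.726, 2.311) km/h.
Bearing = atan2(-35.73, 2.31) = 273.70° clockwise from north.

273.7°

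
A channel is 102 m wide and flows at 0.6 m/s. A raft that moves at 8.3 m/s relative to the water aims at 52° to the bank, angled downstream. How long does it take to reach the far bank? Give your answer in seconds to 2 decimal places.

The component of the raft's velocity perpendicular to the bank is 8.3 × sin 52° = 6.540 m/s.
Only the cross-stream component determines the crossing time; the current contributes nothing perpendicular to the bank.
Time = 102 / 6.540 = 15.595 s.

15.60 s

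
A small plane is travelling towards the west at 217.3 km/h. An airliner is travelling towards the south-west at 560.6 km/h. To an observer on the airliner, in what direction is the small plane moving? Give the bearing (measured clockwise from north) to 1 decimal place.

Taking east as x and north as y: small plane velocity = (-217.300, 0.000) km/h; airliner velocity = (-396.404, -396.404) km/h.
Velocity of small plane relative to airliner = (-217.300, 0.000) − (-396.404, -396.404) = (179.104, 396.404) km/h.
Bearing = atan2(179.10, 396.40) = 24.31° clockwise from north.

024.3°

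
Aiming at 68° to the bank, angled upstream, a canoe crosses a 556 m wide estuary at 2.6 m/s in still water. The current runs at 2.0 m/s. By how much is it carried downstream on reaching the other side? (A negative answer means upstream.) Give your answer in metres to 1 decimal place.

Perpendicular speed = 2.411 m/s; crossing time = 556 / 2.411 = 230.641 s.
Net downstream speed = 1.026 m/s.
Drift = 1.026 × 230.641 = 236.642 m (downstream).

236.6 m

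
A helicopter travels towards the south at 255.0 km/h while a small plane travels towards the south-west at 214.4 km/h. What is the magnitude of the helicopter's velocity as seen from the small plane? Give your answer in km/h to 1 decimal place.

Taking east as x and north as y: helicopter velocity = (0.000, -255.000) km/h; small plane velocity = (-151.604, -151.604) km/h.
Velocity of helicopter relative to small plane = (0.000, -255.000) − (-151.604, -151.604) = (151.604, -103.396) km/h.
Magnitude = |(151.604, -103.396)| = 183.506 km/h.

183.5 km/h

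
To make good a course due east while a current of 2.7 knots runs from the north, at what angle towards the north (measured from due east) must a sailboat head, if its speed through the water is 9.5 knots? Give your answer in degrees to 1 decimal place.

The current pushes perpendicular to the desired track; the heading must have a component into the current equal to 2.7 knots: 9.5 sin θ = 2.7.
sin θ = 0.2842, so θ = 16.512°.

16.5°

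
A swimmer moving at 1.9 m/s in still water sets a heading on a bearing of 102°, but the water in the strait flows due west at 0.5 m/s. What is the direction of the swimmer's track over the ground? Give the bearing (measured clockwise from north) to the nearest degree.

Taking east as x and north as y: velocity relative to the water = (1.858, -0.395) m/s; the water relative to ground = (-0.500, 0.000) m/s.
Velocity relative to ground = (1.858, -0.395) + (-0.500, 0.000) = (1.358, -0.395) m/s.
Bearing = atan2(1.36, -0.40) = 106.21° clockwise from north.

106°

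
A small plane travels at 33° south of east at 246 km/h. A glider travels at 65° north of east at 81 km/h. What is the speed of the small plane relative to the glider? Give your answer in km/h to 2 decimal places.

Taking east as x and north as y: small plane velocity = (206.313, -133.981) km/h; glider velocity = (34.232, 73.411) km/h.
Velocity of small plane relative to glider = (206.313, -133.981) − (34.232, 73.411) = (172.081, -207.392) km/h.
Magnitude = |(172.081, -207.392)| = 269.487 km/h.

269.49 km/h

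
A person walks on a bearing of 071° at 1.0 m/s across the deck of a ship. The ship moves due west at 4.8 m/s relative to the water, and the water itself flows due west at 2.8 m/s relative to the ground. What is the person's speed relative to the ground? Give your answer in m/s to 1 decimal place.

In east/north components (m/s): person relative to ship = (0.946, 0.326); ship relative to water = (-4.800, 0.000); water relative to ground = (-2.800, 0.000).
Sum = (-6.654, 0.326) m/s.
Speed = |(-6.654, 0.326)| = 6.662 m/s.

6.7 m/s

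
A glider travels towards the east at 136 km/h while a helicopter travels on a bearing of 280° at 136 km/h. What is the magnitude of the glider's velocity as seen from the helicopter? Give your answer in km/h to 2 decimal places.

270.96 km/h

Taking east as x and north as y: glider velocity = (136.000, 0.000) km/h; helicopter velocity = (-133.934, 23.616) km/h.
Velocity of glider relative to helicopter = (136.000, 0.000) − (-133.934, 23.616) = (269.934, -23.616) km/h.
Magnitude = |(269.934, -23.616)| = 270.965 km/h.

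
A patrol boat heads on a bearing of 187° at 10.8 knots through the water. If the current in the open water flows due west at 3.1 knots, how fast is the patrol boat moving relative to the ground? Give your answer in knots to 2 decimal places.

11.59 knots

Taking east as x and north as y: velocity relative to the water = (-1.316, -10.719) knots; the water relative to ground = (-3.100, 0.000) knots.
Velocity relative to ground = (-1.316, -10.719) + (-3.100, 0.000) = (-4.416, -10.719) knots.
Speed = |(-4.416, -10.719)| = 11.594 knots.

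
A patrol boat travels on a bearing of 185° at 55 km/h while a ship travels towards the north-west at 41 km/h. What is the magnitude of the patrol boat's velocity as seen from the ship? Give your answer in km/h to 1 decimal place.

Taking east as x and north as y: patrol boat velocity = (-4.794, -54.791) km/h; ship velocity = (-28.991, 28.991) km/h.
Velocity of patrol boat relative to ship = (-4.794, -54.791) − (-28.991, 28.991) = (24.198, -83.782) km/h.
Magnitude = |(24.198, -83.782)| = 87.206 km/h.

87.2 km/h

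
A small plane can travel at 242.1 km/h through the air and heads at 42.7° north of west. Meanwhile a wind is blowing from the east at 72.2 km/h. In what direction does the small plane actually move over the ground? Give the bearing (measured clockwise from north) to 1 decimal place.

Taking east as x and north as y: velocity relative to the air = (-177.923, 164.182) km/h; the air relative to ground = (-72.200, 0.000) km/h.
Velocity relative to ground = (-177.923, 164.182) + (-72.200, 0.000) = (-250.123, 164.182) km/h.
Bearing = atan2(-250.12, 164.18) = 303.28° clockwise from north.

303.3°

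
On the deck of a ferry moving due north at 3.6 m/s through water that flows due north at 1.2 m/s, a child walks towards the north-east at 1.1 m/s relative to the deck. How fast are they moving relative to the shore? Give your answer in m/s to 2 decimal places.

In east/north components (m/s): child relative to ferry = (0.778, 0.778); ferry relative to water = (0.000, 3.600); water relative to ground = (0.000, 1.200).
Sum = (0.778, 5.578) m/s.
Speed = |(0.778, 5.578)| = 5.632 m/s.

5.63 m/s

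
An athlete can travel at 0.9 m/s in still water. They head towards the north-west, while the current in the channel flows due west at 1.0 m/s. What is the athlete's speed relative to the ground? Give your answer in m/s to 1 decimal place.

1.8 m/s

Taking east as x and north as y: velocity relative to the water = (-0.636, 0.636) m/s; the water relative to ground = (-1.000, 0.000) m/s.
Velocity relative to ground = (-0.636, 0.636) + (-1.000, 0.000) = (-1.636, 0.636) m/s.
Speed = |(-1.636, 0.636)| = 1.756 m/s.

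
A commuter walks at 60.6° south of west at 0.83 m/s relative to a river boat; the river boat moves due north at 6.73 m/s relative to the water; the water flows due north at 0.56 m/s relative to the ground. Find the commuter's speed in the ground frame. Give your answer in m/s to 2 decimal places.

In east/north components (m/s): commuter relative to river boat = (-0.407, -0.723); river boat relative to water = (0.000, 6.730); water relative to ground = (0.000, 0.560).
Sum = (-0.407, 6.567) m/s.
Speed = |(-0.407, 6.567)| = 6.580 m/s.

6.58 m/s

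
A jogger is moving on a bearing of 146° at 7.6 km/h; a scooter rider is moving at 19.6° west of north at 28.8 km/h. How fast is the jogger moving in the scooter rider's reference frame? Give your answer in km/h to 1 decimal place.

36.2 km/h

Taking east as x and north as y: jogger velocity = (4.250, -6.301) km/h; scooter rider velocity = (-9.661, 27.131) km/h.
Velocity of jogger relative to scooter rider = (4.250, -6.301) − (-9.661, 27.131) = (13.911, -33.432) km/h.
Magnitude = |(13.911, -33.432)| = 36.211 km/h.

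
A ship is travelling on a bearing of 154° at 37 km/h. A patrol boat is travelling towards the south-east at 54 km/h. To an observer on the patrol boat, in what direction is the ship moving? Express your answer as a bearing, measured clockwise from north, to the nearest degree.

Taking east as x and north as y: ship velocity = (16.220, -33.255) km/h; patrol boat velocity = (38.184, -38.184) km/h.
Velocity of ship relative to patrol boat = (16.220, -33.255) − (38.184, -38.184) = (-21.964, 4.928) km/h.
Bearing = atan2(-21.96, 4.93) = 282.65° clockwise from north.

283°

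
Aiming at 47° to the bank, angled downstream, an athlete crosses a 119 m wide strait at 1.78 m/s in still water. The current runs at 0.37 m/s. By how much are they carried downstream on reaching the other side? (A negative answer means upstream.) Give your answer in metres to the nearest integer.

145 m

Perpendicular speed = 1.302 m/s; crossing time = 119 / 1.302 = 91.411 s.
Net downstream speed = 1.584 m/s.
Drift = 1.584 × 91.411 = 144.791 m (downstream).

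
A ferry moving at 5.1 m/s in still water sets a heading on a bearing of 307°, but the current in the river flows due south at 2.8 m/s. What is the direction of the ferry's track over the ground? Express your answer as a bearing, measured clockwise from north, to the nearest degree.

274°

Taking east as x and north as y: velocity relative to the water = (-4.073, 3.069) m/s; the water relative to ground = (0.000, -2.800) m/s.
Velocity relative to ground = (-4.073, 3.069) + (0.000, -2.800) = (-4.073, 0.269) m/s.
Bearing = atan2(-4.07, 0.27) = 273.78° clockwise from north.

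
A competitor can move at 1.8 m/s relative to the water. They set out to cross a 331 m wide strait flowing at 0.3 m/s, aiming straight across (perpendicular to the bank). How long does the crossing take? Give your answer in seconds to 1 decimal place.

The component of the competitor's velocity perpendicular to the bank is 1.8 m/s.
The flow acts along the bank and has no component across it.
Time = 331 / 1.800 = 183.889 s.

183.9 s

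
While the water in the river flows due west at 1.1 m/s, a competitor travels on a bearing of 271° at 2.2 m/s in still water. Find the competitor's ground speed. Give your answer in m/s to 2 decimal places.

3.30 m/s

Taking east as x and north as y: velocity relative to the water = (-2.200, 0.038) m/s; the water relative to ground = (-1.100, 0.000) m/s.
Velocity relative to ground = (-2.200, 0.038) + (-1.100, 0.000) = (-3.300, 0.038) m/s.
Speed = |(-3.300, 0.038)| = 3.300 m/s.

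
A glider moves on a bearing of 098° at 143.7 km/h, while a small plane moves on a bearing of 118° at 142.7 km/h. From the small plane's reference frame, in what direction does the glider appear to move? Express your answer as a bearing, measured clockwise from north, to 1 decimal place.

019.1°

Taking east as x and north as y: glider velocity = (142.302, -19.999) km/h; small plane velocity = (125.997, -66.994) km/h.
Velocity of glider relative to small plane = (142.302, -19.999) − (125.997, -66.994) = (16.305, 46.994) km/h.
Bearing = atan2(16.30, 46.99) = 19.13° clockwise from north.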